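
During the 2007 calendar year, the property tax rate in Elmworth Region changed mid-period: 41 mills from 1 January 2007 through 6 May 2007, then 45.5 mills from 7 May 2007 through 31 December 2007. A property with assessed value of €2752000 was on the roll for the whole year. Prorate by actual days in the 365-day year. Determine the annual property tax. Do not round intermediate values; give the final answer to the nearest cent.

€120940.98

1 January – 6 May 2007: 126 days at 41 mills → €2752000 × 4.1% × 126/365 = €38950.2247
7 May – 31 December 2007: 239 days at 45.5 mills → €2752000 × 4.55% × 239/365 = €81990.7507
Total = €120940.9753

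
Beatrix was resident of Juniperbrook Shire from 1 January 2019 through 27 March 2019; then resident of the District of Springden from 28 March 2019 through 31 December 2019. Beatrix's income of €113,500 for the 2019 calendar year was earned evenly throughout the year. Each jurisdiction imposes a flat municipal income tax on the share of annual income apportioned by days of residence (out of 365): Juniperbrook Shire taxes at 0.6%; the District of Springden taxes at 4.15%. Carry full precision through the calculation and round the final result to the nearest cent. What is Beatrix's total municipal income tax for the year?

Juniperbrook Shire, 1 January – 27 March 2019: 86 days → €113,500 × 0.6% × 86/365 = €160.4548
The District of Springden, 28 March – 31 December 2019: 279 days → €113,500 × 4.15% × 279/365 = €3,600.4377
Total = €3,760.8925

€3,760.89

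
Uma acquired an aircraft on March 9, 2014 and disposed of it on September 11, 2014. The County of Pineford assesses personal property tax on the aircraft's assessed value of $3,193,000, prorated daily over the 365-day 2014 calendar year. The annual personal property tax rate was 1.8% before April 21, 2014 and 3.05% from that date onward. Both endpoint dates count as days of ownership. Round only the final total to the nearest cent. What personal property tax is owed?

March 9 – April 20, 2014: 43 days at 1.8% → $3,193,000 × 1.8% × 43/365 = $6,770.9096
April 21 – September 11, 2014: 144 days at 3.05% → $3,193,000 × 3.05% × 144/365 = $38,420.9753
Total = $45,191.8849

$45,191.88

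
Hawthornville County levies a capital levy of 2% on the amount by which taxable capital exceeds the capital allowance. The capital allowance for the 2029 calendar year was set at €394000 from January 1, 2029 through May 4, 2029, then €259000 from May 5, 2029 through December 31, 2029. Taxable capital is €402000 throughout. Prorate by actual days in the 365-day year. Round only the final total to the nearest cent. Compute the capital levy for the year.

January 1 – May 4, 2029: 124 days, exemption €394000 → (€402000 − €394000) × 2% × 124/365 = €54.3562
May 5 – December 31, 2029: 241 days, exemption €259000 → (€402000 − €259000) × 2% × 241/365 = €1888.3836
Total = €1942.7397

€1942.74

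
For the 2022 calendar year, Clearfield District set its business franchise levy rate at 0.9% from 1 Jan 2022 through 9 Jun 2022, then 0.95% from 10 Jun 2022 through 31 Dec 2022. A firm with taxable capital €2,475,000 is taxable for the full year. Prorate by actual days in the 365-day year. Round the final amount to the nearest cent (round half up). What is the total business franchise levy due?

1 Jan – 9 Jun 2022: 160 days at 0.9% → €2,475,000 × 0.9% × 160/365 = €9,764.3836
10 Jun – 31 Dec 2022: 205 days at 0.95% → €2,475,000 × 0.95% × 205/365 = €13,205.6507
Total = €22,970.0342

€22,970.03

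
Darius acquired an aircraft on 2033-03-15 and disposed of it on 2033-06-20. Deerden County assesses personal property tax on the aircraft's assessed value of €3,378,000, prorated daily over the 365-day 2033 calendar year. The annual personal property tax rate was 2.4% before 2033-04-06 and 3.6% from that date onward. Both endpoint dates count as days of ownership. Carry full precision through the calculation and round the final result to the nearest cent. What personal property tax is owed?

2033-03-15 to 2033-04-05: 22 days at 2.4% → €3,378,000 × 2.4% × 22/365 = €4,886.5315
2033-04-06 to 2033-06-20: 76 days at 3.6% → €3,378,000 × 3.6% × 76/365 = €25,321.1178
Total = €30,207.6493

€30,207.65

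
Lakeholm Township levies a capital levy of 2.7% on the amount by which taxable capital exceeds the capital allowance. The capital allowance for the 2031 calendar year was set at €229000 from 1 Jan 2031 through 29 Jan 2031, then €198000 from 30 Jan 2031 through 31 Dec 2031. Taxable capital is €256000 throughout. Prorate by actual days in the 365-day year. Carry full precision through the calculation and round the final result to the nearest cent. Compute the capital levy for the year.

1 Jan – 29 Jan 2031: 29 days, exemption €229000 → (€256000 − €229000) × 2.7% × 29/365 = €57.9205
30 Jan – 31 Dec 2031: 336 days, exemption €198000 → (€256000 − €198000) × 2.7% × 336/365 = €1441.5781
Total = €1499.4986

€1499.50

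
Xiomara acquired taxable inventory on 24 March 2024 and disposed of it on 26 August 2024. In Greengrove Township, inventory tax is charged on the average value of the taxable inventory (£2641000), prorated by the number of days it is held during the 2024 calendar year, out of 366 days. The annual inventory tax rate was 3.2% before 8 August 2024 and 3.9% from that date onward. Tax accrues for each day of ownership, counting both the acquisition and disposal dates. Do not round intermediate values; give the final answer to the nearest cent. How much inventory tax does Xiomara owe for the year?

24 March – 7 August 2024: 137 days at 3.2% → £2641000 × 3.2% × 137/366 = £31634.2732
8 August – 26 August 2024: 19 days at 3.9% → £2641000 × 3.9% × 19/366 = £5346.9426
Total = £36981.2158

£36981.22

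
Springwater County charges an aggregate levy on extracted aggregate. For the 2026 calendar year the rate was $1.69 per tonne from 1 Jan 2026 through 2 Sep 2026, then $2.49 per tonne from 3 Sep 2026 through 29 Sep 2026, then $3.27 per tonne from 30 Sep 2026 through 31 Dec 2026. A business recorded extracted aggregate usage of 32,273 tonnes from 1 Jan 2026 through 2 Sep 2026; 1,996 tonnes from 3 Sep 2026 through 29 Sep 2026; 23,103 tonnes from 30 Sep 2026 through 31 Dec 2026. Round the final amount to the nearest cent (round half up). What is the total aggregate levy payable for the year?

1 Jan – 2 Sep 2026: 32,273 tonnes at $1.69/tonne → $54541.37
3 Sep – 29 Sep 2026: 1,996 tonnes at $2.49/tonne → $4970.04
30 Sep – 31 Dec 2026: 23,103 tonnes at $3.27/tonne → $75546.81

$135058.22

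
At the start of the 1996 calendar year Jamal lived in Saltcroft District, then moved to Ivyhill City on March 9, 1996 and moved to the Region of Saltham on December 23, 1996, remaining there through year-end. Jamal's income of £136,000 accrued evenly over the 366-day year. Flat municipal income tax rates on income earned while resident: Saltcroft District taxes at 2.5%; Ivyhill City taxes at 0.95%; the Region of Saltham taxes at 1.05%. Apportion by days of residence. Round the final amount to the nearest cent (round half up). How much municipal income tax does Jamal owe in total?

£1,686.99

Saltcroft District, January 1 – March 8, 1996: 68 days → £136,000 × 2.5% × 68/366 = £631.6940
Ivyhill City, March 9 – December 22, 1996: 289 days → £136,000 × 0.95% × 289/366 = £1,020.1858
The Region of Saltham, December 23 – December 31, 1996: 9 days → £136,000 × 1.05% × 9/366 = £35.1148
Total = £1,686.9945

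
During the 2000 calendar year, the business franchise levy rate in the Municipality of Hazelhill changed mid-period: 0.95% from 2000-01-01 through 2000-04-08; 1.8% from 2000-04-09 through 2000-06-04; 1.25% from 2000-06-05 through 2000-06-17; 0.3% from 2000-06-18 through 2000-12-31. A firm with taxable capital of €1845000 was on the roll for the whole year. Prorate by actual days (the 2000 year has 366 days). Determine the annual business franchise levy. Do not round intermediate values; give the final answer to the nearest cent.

2000-01-01 to 2000-04-08: 99 days at 0.95% → €1845000 × 0.95% × 99/366 = €4741.0451
2000-04-09 to 2000-06-04: 57 days at 1.8% → €1845000 × 1.8% × 57/366 = €5172.0492
2000-06-05 to 2000-06-17: 13 days at 1.25% → €1845000 × 1.25% × 13/366 = €819.1598
2000-06-18 to 2000-12-31: 197 days at 0.3% → €1845000 × 0.3% × 197/366 = €2979.2213
Total = €13711.4754

€13711.48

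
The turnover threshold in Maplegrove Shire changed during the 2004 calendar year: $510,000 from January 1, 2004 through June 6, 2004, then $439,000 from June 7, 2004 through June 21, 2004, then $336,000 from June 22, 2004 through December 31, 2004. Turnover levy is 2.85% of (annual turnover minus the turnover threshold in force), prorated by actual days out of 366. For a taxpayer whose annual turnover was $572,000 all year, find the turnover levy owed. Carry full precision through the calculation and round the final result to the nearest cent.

January 1 – June 6, 2004: 158 days, exemption $510,000 → ($572,000 − $510,000) × 2.85% × 158/366 = $762.8033
June 7 – June 21, 2004: 15 days, exemption $439,000 → ($572,000 − $439,000) × 2.85% × 15/366 = $155.3484
June 22 – December 31, 2004: 193 days, exemption $336,000 → ($572,000 − $336,000) × 2.85% × 193/366 = $3,546.7705
Total = $4,464.9221

$4,464.92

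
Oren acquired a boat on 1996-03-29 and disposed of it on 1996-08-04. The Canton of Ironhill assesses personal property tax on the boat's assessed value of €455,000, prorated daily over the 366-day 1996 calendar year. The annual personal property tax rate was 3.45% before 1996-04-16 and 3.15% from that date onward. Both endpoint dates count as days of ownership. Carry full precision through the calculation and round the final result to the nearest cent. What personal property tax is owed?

€5,118.75

1996-03-29 to 1996-04-15: 18 days at 3.45% → €455,000 × 3.45% × 18/366 = €772.0082
1996-04-16 to 1996-08-04: 111 days at 3.15% → €455,000 × 3.15% × 111/366 = €4,346.7418
Total = €5,118.7500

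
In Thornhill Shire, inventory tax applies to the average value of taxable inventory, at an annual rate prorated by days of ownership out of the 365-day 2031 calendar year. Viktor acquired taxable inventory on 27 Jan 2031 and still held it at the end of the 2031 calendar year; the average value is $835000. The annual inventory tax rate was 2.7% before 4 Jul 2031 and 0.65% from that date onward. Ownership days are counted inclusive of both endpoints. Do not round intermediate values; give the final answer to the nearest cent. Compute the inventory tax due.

27 Jan – 3 Jul 2031: 158 days at 2.7% → $835000 × 2.7% × 158/365 = $9759.2055
4 Jul – 31 Dec 2031: 181 days at 0.65% → $835000 × 0.65% × 181/365 = $2691.4452
Total = $12450.6507

$12450.65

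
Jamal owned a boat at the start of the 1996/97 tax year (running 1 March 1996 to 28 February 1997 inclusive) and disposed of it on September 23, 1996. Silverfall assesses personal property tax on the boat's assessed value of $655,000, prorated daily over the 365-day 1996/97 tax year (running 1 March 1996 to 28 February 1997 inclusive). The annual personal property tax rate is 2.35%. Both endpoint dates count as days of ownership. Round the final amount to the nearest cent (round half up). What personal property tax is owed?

Days held (March 1 – September 23, 1996): 207 out of 365
Tax = $655,000 × 2.35% × 207/365 = $8,729.4452

$8,729.45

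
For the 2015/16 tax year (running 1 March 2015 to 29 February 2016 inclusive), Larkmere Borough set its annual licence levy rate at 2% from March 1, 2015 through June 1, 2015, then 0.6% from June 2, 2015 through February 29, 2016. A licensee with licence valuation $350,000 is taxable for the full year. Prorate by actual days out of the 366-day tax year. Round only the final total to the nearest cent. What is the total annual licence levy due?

March 1 – June 1, 2015: 93 days at 2% → $350,000 × 2% × 93/366 = $1,778.6885
June 2, 2015 – February 29, 2016: 273 days at 0.6% → $350,000 × 0.6% × 273/366 = $1,566.3934
Total = $3,345.0820

$3,345.08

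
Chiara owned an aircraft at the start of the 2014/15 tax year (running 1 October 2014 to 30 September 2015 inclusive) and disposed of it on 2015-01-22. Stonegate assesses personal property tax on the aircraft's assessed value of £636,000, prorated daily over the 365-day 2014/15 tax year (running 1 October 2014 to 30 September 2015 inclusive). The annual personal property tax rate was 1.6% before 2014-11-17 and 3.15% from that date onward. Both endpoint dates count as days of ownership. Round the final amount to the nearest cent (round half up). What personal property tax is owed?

2014-10-01 to 2014-11-16: 47 days at 1.6% → £636,000 × 1.6% × 47/365 = £1,310.3342
2014-11-17 to 2015-01-22: 67 days at 3.15% → £636,000 × 3.15% × 67/365 = £3,677.4740
Total = £4,987.8082

£4,987.81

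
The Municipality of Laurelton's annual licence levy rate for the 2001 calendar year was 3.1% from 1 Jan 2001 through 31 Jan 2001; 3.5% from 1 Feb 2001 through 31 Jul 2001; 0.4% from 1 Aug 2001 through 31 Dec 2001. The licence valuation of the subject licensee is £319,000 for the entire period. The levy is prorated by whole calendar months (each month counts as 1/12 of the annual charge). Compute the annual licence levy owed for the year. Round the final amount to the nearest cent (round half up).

1 Jan – 31 Jan 2001: 1 month at 3.1% → £319,000 × 3.1% × 1/12 = £824.0833
1 Feb – 31 Jul 2001: 6 months at 3.5% → £319,000 × 3.5% × 6/12 = £5,582.5000
1 Aug – 31 Dec 2001: 5 months at 0.4% → £319,000 × 0.4% × 5/12 = £531.6667
Total = £6,938.2500

£6,938.25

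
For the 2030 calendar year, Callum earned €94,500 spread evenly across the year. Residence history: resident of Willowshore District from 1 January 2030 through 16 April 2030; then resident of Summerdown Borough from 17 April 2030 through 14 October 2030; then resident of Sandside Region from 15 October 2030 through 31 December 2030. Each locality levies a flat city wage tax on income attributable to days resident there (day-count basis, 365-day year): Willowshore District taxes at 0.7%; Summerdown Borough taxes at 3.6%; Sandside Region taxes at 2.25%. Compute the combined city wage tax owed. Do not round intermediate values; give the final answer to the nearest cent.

Willowshore District, 1 January – 16 April 2030: 106 days → €94,500 × 0.7% × 106/365 = €192.1068
Summerdown Borough, 17 April – 14 October 2030: 181 days → €94,500 × 3.6% × 181/365 = €1,687.0192
Sandside Region, 15 October – 31 December 2030: 78 days → €94,500 × 2.25% × 78/365 = €454.3767
Total = €2,333.5027

€2,333.50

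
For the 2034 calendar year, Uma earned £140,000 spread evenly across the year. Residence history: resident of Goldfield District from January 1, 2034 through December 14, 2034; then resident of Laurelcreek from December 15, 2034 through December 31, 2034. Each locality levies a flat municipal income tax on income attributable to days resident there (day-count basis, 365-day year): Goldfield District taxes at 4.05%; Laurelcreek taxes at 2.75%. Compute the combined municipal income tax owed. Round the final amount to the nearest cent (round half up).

Goldfield District, January 1 – December 14, 2034: 348 days → £140,000 × 4.05% × 348/365 = £5,405.9178
Laurelcreek, December 15 – December 31, 2034: 17 days → £140,000 × 2.75% × 17/365 = £179.3151
Total = £5,585.2329

£5,585.23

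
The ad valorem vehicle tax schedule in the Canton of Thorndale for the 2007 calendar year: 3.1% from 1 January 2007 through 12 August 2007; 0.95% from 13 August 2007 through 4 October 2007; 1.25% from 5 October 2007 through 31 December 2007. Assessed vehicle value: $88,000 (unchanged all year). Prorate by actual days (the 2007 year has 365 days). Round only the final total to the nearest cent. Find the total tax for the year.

$2,060.77

1 January – 12 August 2007: 224 days at 3.1% → $88,000 × 3.1% × 224/365 = $1,674.1699
13 August – 4 October 2007: 53 days at 0.95% → $88,000 × 0.95% × 53/365 = $121.3918
5 October – 31 December 2007: 88 days at 1.25% → $88,000 × 1.25% × 88/365 = $265.2055
Total = $2,060.7671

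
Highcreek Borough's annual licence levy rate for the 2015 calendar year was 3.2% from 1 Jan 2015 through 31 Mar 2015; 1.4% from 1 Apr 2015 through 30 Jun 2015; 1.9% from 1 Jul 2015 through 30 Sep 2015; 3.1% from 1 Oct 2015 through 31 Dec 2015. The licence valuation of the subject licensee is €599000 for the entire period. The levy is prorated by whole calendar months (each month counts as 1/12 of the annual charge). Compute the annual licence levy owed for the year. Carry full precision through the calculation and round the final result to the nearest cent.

€14376.00

1 Jan – 31 Mar 2015: 3 months at 3.2% → €599000 × 3.2% × 3/12 = €4792.0000
1 Apr – 30 Jun 2015: 3 months at 1.4% → €599000 × 1.4% × 3/12 = €2096.5000
1 Jul – 30 Sep 2015: 3 months at 1.9% → €599000 × 1.9% × 3/12 = €2845.2500
1 Oct – 31 Dec 2015: 3 months at 3.1% → €599000 × 3.1% × 3/12 = €4642.2500
Total = €14376.0000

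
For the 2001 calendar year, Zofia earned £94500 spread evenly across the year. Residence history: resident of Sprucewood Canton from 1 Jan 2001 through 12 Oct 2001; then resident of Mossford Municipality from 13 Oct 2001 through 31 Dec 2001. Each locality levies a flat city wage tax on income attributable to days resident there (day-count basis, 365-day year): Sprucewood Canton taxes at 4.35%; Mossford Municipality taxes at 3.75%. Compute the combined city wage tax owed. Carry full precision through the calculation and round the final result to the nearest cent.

Sprucewood Canton, 1 Jan – 12 Oct 2001: 285 days → £94500 × 4.35% × 285/365 = £3209.7637
Mossford Municipality, 13 Oct – 31 Dec 2001: 80 days → £94500 × 3.75% × 80/365 = £776.7123
Total = £3986.4760

£3986.48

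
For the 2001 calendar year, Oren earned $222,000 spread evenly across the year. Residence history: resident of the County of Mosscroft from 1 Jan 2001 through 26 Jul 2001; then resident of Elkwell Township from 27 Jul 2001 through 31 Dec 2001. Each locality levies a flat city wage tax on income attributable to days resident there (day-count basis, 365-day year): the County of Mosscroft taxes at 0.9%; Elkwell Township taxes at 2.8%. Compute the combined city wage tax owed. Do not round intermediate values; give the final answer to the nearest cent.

$3,823.87

The County of Mosscroft, 1 Jan – 26 Jul 2001: 207 days → $222,000 × 0.9% × 207/365 = $1,133.1123
Elkwell Township, 27 Jul – 31 Dec 2001: 158 days → $222,000 × 2.8% × 158/365 = $2,690.7616
Total = $3,823.8740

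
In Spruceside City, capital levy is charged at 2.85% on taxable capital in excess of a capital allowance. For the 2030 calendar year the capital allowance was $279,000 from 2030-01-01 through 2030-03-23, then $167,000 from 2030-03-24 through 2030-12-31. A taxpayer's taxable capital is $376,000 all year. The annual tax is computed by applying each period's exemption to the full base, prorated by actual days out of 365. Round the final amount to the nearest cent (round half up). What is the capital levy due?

$5,239.39

2030-01-01 to 2030-03-23: 82 days, exemption $279,000 → ($376,000 − $279,000) × 2.85% × 82/365 = $621.0658
2030-03-24 to 2030-12-31: 283 days, exemption $167,000 → ($376,000 − $167,000) × 2.85% × 283/365 = $4,618.3274
Total = $5,239.3932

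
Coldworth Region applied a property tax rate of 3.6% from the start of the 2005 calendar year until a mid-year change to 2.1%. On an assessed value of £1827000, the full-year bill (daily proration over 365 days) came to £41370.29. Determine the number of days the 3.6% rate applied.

40 days

Let d = days at the first rate; then 365 − d days at the second rate.
£1827000 × [3.6%·d + 2.1%·(365−d)] / 365 = £41370.29
Solving gives d = 40, so the new rate took effect on 10 February 2005.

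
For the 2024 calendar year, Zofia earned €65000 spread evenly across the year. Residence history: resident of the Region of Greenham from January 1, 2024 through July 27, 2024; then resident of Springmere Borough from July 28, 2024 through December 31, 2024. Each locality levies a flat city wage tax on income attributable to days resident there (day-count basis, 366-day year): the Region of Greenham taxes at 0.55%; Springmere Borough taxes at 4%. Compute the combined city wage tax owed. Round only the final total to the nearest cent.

€1319.45

The Region of Greenham, January 1 – July 27, 2024: 209 days → €65000 × 0.55% × 209/366 = €204.1462
Springmere Borough, July 28 – December 31, 2024: 157 days → €65000 × 4% × 157/366 = €1115.3005
Total = €1319.4467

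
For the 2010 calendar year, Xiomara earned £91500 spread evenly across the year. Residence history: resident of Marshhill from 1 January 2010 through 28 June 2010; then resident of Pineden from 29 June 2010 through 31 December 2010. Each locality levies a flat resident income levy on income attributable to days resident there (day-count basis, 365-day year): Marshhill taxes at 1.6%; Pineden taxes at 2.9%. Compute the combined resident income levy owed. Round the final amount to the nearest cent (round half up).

Marshhill, 1 January – 28 June 2010: 179 days → £91500 × 1.6% × 179/365 = £717.9616
Pineden, 29 June – 31 December 2010: 186 days → £91500 × 2.9% × 186/365 = £1352.1945
Total = £2070.1562

£2070.16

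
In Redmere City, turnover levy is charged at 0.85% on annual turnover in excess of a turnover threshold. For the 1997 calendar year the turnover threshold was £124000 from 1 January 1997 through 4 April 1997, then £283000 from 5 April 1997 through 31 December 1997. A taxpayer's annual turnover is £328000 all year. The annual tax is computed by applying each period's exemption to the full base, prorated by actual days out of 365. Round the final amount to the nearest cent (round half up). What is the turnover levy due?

£730.56

1 January – 4 April 1997: 94 days, exemption £124000 → (£328000 − £124000) × 0.85% × 94/365 = £446.5644
5 April – 31 December 1997: 271 days, exemption £283000 → (£328000 − £283000) × 0.85% × 271/365 = £283.9932
Total = £730.5575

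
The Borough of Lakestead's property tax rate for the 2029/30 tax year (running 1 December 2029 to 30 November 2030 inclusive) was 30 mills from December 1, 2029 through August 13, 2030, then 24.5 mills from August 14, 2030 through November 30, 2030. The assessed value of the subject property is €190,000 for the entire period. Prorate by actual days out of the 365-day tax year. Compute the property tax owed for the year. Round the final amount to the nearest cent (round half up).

€5,387.93

December 1, 2029 – August 13, 2030: 256 days at 30 mills → €190,000 × 3% × 256/365 = €3,997.8082
August 14 – November 30, 2030: 109 days at 24.5 mills → €190,000 × 2.45% × 109/365 = €1,390.1233
Total = €5,387.9315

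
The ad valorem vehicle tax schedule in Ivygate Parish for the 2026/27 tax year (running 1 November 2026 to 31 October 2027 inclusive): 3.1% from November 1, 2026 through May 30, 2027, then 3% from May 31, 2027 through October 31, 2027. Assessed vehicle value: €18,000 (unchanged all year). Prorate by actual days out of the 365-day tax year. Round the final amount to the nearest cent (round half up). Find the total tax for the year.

November 1, 2026 – May 30, 2027: 211 days at 3.1% → €18,000 × 3.1% × 211/365 = €322.5699
May 31 – October 31, 2027: 154 days at 3% → €18,000 × 3% × 154/365 = €227.8356
Total = €550.4055

€550.41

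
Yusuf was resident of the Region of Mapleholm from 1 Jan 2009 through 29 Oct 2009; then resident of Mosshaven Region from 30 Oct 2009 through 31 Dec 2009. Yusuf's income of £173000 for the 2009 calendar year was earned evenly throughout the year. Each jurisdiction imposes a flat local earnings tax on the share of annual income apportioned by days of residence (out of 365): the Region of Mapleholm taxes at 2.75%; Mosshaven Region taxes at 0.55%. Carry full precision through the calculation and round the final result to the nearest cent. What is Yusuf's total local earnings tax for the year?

£4100.57

The Region of Mapleholm, 1 Jan – 29 Oct 2009: 302 days → £173000 × 2.75% × 302/365 = £3936.3425
Mosshaven Region, 30 Oct – 31 Dec 2009: 63 days → £173000 × 0.55% × 63/365 = £164.2315
Total = £4100.5740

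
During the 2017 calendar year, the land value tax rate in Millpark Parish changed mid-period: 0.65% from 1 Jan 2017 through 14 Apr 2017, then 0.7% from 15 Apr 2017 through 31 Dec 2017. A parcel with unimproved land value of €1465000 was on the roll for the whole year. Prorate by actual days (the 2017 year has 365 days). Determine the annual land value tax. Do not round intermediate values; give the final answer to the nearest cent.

€10046.29

1 Jan – 14 Apr 2017: 104 days at 0.65% → €1465000 × 0.65% × 104/365 = €2713.2603
15 Apr – 31 Dec 2017: 261 days at 0.7% → €1465000 × 0.7% × 261/365 = €7333.0274
Total = €10046.2877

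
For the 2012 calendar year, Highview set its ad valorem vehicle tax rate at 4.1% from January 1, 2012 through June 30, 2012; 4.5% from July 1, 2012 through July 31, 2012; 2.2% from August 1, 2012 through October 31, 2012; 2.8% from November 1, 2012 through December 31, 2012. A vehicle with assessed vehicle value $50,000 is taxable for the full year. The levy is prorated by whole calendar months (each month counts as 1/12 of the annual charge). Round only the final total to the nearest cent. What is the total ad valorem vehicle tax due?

$1,720.83

January 1 – June 30, 2012: 6 months at 4.1% → $50,000 × 4.1% × 6/12 = $1,025.0000
July 1 – July 31, 2012: 1 month at 4.5% → $50,000 × 4.5% × 1/12 = $187.5000
August 1 – October 31, 2012: 3 months at 2.2% → $50,000 × 2.2% × 3/12 = $275.0000
November 1 – December 31, 2012: 2 months at 2.8% → $50,000 × 2.8% × 2/12 = $233.3333
Total = $1,720.8333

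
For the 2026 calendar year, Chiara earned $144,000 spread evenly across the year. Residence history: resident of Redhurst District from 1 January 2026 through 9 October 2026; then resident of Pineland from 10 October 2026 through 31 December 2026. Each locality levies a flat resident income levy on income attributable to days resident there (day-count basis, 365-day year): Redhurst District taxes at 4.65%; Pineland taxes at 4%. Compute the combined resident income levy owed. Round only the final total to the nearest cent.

$6,483.16

Redhurst District, 1 January – 9 October 2026: 282 days → $144,000 × 4.65% × 282/365 = $5,173.3479
Pineland, 10 October – 31 December 2026: 83 days → $144,000 × 4% × 83/365 = $1,309.8082
Total = $6,483.1562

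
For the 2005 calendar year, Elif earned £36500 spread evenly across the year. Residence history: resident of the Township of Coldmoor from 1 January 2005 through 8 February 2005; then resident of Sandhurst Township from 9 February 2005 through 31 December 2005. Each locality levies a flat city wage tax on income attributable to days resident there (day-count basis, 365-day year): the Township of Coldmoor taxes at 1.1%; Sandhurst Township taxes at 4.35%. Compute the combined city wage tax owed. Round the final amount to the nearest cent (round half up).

The Township of Coldmoor, 1 January – 8 February 2005: 39 days → £36500 × 1.1% × 39/365 = £42.9000
Sandhurst Township, 9 February – 31 December 2005: 326 days → £36500 × 4.35% × 326/365 = £1418.1000
Total = £1461.0000

£1461.00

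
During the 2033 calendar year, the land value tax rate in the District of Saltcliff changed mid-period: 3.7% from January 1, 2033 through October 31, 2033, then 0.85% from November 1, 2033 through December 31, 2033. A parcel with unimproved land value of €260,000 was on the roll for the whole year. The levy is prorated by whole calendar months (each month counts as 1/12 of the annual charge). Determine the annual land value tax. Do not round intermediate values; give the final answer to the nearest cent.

€8,385.00

January 1 – October 31, 2033: 10 months at 3.7% → €260,000 × 3.7% × 10/12 = €8,016.6667
November 1 – December 31, 2033: 2 months at 0.85% → €260,000 × 0.85% × 2/12 = €368.3333
Total = €8,385.0000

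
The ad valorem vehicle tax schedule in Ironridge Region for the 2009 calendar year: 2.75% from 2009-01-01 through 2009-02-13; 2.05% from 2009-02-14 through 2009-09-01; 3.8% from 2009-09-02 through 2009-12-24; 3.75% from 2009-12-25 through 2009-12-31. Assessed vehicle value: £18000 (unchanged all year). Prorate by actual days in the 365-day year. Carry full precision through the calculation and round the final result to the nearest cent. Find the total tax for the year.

£488.44

2009-01-01 to 2009-02-13: 44 days at 2.75% → £18000 × 2.75% × 44/365 = £59.6712
2009-02-14 to 2009-09-01: 200 days at 2.05% → £18000 × 2.05% × 200/365 = £202.1918
2009-09-02 to 2009-12-24: 114 days at 3.8% → £18000 × 3.8% × 114/365 = £213.6329
2009-12-25 to 2009-12-31: 7 days at 3.75% → £18000 × 3.75% × 7/365 = £12.9452
Total = £488.4411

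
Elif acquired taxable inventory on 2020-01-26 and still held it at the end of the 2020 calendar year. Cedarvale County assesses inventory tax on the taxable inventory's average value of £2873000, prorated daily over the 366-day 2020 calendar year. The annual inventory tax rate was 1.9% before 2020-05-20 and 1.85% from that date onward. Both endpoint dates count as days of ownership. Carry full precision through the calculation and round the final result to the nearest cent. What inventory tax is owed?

£49971.36

2020-01-26 to 2020-05-19: 115 days at 1.9% → £2873000 × 1.9% × 115/366 = £17151.6530
2020-05-20 to 2020-12-31: 226 days at 1.85% → £2873000 × 1.85% × 226/366 = £32819.7077
Total = £49971.3607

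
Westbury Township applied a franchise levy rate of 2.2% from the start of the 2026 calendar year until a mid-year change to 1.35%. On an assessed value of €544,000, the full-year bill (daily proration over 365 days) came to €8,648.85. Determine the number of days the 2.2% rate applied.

103 days

Let d = days at the first rate; then 365 − d days at the second rate.
€544,000 × [2.2%·d + 1.35%·(365−d)] / 365 = €8,648.85
Solving gives d = 103, so the new rate took effect on 14 Apr 2026.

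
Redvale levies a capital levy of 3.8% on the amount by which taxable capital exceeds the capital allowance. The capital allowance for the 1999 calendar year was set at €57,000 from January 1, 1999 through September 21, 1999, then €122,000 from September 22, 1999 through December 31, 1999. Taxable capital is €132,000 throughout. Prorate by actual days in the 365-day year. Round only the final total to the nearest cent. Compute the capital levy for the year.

January 1 – September 21, 1999: 264 days, exemption €57,000 → (€132,000 − €57,000) × 3.8% × 264/365 = €2,061.3699
September 22 – December 31, 1999: 101 days, exemption €122,000 → (€132,000 − €122,000) × 3.8% × 101/365 = €105.1507
Total = €2,166.5205

€2,166.52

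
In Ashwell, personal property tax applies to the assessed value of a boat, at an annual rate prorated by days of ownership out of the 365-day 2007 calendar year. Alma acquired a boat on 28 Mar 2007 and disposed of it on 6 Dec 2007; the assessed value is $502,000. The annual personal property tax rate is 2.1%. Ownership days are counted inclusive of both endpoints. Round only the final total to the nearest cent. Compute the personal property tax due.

Days held (28 Mar – 6 Dec 2007): 254 out of 365
Tax = $502,000 × 2.1% × 254/365 = $7,336.0767

$7,336.08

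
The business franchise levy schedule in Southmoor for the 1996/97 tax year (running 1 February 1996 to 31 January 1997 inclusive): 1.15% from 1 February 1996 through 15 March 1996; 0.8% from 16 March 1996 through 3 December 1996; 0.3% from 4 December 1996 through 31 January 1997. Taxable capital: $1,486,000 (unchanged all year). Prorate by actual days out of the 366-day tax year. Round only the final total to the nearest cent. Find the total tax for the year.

1 February – 15 March 1996: 44 days at 1.15% → $1,486,000 × 1.15% × 44/366 = $2,054.4153
16 March – 3 December 1996: 263 days at 0.8% → $1,486,000 × 0.8% × 263/366 = $8,542.4699
4 December 1996 – 31 January 1997: 59 days at 0.3% → $1,486,000 × 0.3% × 59/366 = $718.6393
Total = $11,315.5246

$11,315.52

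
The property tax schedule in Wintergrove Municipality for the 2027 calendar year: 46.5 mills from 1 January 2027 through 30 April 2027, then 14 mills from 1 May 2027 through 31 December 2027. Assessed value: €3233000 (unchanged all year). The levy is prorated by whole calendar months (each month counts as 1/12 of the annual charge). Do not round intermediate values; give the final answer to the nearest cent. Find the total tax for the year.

1 January – 30 April 2027: 4 months at 46.5 mills → €3233000 × 4.65% × 4/12 = €50111.5000
1 May – 31 December 2027: 8 months at 14 mills → €3233000 × 1.4% × 8/12 = €30174.6667
Total = €80286.1667

€80286.17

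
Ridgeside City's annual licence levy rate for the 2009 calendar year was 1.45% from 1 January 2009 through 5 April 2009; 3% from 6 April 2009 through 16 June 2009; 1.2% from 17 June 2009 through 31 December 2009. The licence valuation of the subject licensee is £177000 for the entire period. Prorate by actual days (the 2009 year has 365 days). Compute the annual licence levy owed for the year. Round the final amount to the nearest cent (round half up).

1 January – 5 April 2009: 95 days at 1.45% → £177000 × 1.45% × 95/365 = £667.9932
6 April – 16 June 2009: 72 days at 3% → £177000 × 3% × 72/365 = £1047.4521
17 June – 31 December 2009: 198 days at 1.2% → £177000 × 1.2% × 198/365 = £1152.1973
Total = £2867.6425

£2867.64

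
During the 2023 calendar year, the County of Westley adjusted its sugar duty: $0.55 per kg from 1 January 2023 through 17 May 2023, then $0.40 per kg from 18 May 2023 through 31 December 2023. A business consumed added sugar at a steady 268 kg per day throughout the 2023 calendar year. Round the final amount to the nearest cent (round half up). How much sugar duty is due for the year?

$44635.40

1 January – 17 May 2023: 137 days × 268 kg/day = 36,716 kg at $0.55/kg → $20193.80
18 May – 31 December 2023: 228 days × 268 kg/day = 61,104 kg at $0.40/kg → $24441.60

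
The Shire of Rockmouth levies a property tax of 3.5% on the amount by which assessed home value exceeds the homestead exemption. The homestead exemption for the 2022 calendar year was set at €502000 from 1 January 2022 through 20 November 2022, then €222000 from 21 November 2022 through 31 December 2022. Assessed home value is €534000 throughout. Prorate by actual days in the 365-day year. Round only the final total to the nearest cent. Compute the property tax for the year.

€2220.82

1 January – 20 November 2022: 324 days, exemption €502000 → (€534000 − €502000) × 3.5% × 324/365 = €994.1918
21 November – 31 December 2022: 41 days, exemption €222000 → (€534000 − €222000) × 3.5% × 41/365 = €1226.6301
Total = €2220.8219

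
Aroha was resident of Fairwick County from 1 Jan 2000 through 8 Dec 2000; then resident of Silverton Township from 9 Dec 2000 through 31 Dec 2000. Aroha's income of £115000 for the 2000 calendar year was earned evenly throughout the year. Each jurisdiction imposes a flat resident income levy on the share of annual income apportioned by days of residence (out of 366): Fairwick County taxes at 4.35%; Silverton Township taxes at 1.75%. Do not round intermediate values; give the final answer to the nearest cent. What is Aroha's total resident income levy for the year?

Fairwick County, 1 Jan – 8 Dec 2000: 343 days → £115000 × 4.35% × 343/366 = £4688.1352
Silverton Township, 9 Dec – 31 Dec 2000: 23 days → £115000 × 1.75% × 23/366 = £126.4686
Total = £4814.6038

£4814.60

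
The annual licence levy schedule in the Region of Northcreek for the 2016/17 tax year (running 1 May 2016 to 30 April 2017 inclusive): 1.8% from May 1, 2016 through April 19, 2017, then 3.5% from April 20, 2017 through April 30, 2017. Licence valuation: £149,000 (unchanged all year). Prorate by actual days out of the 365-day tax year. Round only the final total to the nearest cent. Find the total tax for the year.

May 1, 2016 – April 19, 2017: 354 days at 1.8% → £149,000 × 1.8% × 354/365 = £2,601.1726
April 20 – April 30, 2017: 11 days at 3.5% → £149,000 × 3.5% × 11/365 = £157.1644
Total = £2,758.3370

£2,758.34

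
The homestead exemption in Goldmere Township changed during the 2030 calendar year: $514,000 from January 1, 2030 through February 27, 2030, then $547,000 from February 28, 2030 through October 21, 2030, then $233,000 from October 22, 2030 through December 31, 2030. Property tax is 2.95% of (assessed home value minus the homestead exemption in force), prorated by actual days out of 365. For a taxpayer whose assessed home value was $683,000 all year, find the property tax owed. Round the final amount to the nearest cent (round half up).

$5,968.54

January 1 – February 27, 2030: 58 days, exemption $514,000 → ($683,000 − $514,000) × 2.95% × 58/365 = $792.2164
February 28 – October 21, 2030: 236 days, exemption $547,000 → ($683,000 − $547,000) × 2.95% × 236/365 = $2,594.0603
October 22 – December 31, 2030: 71 days, exemption $233,000 → ($683,000 − $233,000) × 2.95% × 71/365 = $2,582.2603
Total = $5,968.5370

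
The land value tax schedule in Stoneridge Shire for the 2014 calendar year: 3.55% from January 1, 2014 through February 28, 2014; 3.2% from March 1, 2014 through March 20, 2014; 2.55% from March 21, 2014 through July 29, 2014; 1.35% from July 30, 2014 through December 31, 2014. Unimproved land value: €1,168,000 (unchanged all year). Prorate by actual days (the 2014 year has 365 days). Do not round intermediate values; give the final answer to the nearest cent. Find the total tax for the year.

January 1 – February 28, 2014: 59 days at 3.55% → €1,168,000 × 3.55% × 59/365 = €6,702.4000
March 1 – March 20, 2014: 20 days at 3.2% → €1,168,000 × 3.2% × 20/365 = €2,048.0000
March 21 – July 29, 2014: 131 days at 2.55% → €1,168,000 × 2.55% × 131/365 = €10,689.6000
July 30 – December 31, 2014: 155 days at 1.35% → €1,168,000 × 1.35% × 155/365 = €6,696.0000
Total = €26,136.0000

€26,136.00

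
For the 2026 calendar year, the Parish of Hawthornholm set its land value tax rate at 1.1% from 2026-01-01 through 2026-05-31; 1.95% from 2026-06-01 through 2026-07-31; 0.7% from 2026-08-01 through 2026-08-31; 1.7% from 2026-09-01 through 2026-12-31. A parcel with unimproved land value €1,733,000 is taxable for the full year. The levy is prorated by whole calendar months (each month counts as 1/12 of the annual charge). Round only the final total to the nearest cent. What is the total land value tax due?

2026-01-01 to 2026-05-31: 5 months at 1.1% → €1,733,000 × 1.1% × 5/12 = €7,942.9167
2026-06-01 to 2026-07-31: 2 months at 1.95% → €1,733,000 × 1.95% × 2/12 = €5,632.2500
2026-08-01 to 2026-08-31: 1 month at 0.7% → €1,733,000 × 0.7% × 1/12 = €1,010.9167
2026-09-01 to 2026-12-31: 4 months at 1.7% → €1,733,000 × 1.7% × 4/12 = €9,820.3333
Total = €24,406.4167

€24,406.42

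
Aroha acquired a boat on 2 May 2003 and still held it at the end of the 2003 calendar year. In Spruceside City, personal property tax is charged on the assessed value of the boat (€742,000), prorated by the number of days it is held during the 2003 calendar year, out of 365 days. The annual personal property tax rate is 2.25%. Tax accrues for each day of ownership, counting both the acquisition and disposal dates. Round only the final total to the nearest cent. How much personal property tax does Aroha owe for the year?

€11,160.49

Days held (2 May – 31 December 2003): 244 out of 365
Tax = €742,000 × 2.25% × 244/365 = €11,160.4932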